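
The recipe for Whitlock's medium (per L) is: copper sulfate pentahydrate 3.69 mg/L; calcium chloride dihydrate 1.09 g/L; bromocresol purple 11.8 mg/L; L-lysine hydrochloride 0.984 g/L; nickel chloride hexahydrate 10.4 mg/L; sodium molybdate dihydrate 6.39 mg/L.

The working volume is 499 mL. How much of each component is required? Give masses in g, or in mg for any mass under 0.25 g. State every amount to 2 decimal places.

Scale factor relative to 1 L: 0.499.
copper sulfate pentahydrate: 3.69 mg/L × 0.499 L = 1.84 mg
calcium chloride dihydrate: 1.09 g/L × 0.499 L = 0.54 g
bromocresol purple: 11.8 mg/L × 0.499 L = 5.89 mg
L-lysine hydrochloride: 0.984 g/L × 0.499 L = 0.49 g
nickel chloride hexahydrate: 10.4 mg/L × 0.499 L = 5.19 mg
sodium molybdate dihydrate: 6.39 mg/L × 0.499 L = 3.19 mg

copper sulfate pentahydrate 1.84 mg; calcium chloride dihydrate 0.54 g; bromocresol purple 5.89 mg; L-lysine hydrochloride 0.49 g; nickel chloride hexahydrate 5.19 mg; sodium molybdate dihydrate 3.19 mg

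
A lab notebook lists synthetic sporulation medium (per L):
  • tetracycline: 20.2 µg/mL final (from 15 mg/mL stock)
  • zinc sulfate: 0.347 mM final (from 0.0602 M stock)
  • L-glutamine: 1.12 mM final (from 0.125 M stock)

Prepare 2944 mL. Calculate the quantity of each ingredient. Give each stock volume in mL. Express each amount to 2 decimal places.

Working volume: 2944 mL = 2.944 L.
tetracycline: V = C2·V2/C1 = 20.2 µg/mL × 2944 mL ÷ 15000 µg/mL = 3.96 mL
zinc sulfate: C1V1 = C2V2 → 0.347 mM × 2944 mL ÷ 60.2 mM = 16.97 mL
L-glutamine: dilute stock: 1.12 mM × 2944 mL ÷ 125 mM = 26.38 mL

tetracycline 3.96 mL; zinc sulfate 16.97 mL; L-glutamine 26.38 mL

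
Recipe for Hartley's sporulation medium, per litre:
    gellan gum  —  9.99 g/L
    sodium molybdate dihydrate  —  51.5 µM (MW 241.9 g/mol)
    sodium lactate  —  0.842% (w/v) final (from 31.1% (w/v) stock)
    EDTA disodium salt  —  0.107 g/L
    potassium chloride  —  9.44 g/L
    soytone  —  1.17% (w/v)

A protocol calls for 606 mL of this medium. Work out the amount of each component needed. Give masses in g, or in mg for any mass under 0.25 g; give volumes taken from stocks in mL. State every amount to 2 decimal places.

gellan gum 6.05 g; sodium molybdate dihydrate 7.55 mg; sodium lactate 16.41 mL; EDTA disodium salt 64.84 mg; potassium chloride 5.72 g; soytone 7.09 g

Target volume = 606 mL = 0.606 L.
gellan gum: 9.99 g/L × 0.606 L = 6.05 g
sodium molybdate dihydrate: 51.5 µmol/L × 241.9 g/mol × 0.606 L ÷ 1000 = 7.55 mg
sodium lactate: dilute stock: 0.842% ÷ 31.1% × 606 mL = 16.41 mL
EDTA disodium salt: 0.107 g/L × 0.606 L = 0.064842 g = 64.84 mg
potassium chloride: 9.44 g/L × 0.606 L = 5.72 g
soytone: 1.17 g per 100 mL × 606 mL ÷ 100 = 7.09 g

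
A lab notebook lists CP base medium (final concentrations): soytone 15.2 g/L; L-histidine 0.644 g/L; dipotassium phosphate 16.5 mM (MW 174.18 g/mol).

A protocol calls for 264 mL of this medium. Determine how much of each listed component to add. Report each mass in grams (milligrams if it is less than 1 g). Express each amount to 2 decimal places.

Working volume: 264 mL = 0.264 L.
soytone: 15.2 g/L × 0.264 L = 4.01 g
L-histidine: 0.644 g/L × 0.264 L = 0.170016 g = 170.02 mg
dipotassium phosphate: 16.5 mmol/L × 174.18 mg/mmol × 0.264 L = 758.73 mg

soytone 4.01 g; L-histidine 170.02 mg; dipotassium phosphate 758.73 mg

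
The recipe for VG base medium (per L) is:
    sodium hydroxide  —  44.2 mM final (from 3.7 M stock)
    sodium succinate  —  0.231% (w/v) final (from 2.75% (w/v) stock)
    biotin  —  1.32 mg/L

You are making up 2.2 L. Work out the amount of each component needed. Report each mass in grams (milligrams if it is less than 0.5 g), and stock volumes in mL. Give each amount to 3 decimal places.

Working volume: 2.2 L.
sodium hydroxide: dilute stock: 44.2 mM × 2200 mL ÷ 3700 mM = 26.281 mL
sodium succinate: C1V1 = C2V2 → 0.231% ÷ 2.75% × 2200 mL = 184.800 mL
biotin: 1.32 mg/L × 2.2 L = 2.904 mg

sodium hydroxide 26.281 mL; sodium succinate 184.800 mL; biotin 2.904 mg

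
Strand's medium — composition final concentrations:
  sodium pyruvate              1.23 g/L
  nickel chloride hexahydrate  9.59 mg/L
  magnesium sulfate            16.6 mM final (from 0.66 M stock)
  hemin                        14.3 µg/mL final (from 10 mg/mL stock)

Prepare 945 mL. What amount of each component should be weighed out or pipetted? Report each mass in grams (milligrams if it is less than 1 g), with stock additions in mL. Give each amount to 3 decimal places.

sodium pyruvate 1.162 g; nickel chloride hexahydrate 9.063 mg; magnesium sulfate 23.768 mL; hemin 1.351 mL

Target volume = 945 mL = 0.945 L.
sodium pyruvate: 1.23 g/L × 0.945 L = 1.162 g
nickel chloride hexahydrate: 9.59 mg/L × 0.945 L = 9.063 mg
magnesium sulfate: C1V1 = C2V2 → 16.6 mM × 945 mL ÷ 660 mM = 23.768 mL
hemin: C1V1 = C2V2 → 14.3 µg/mL × 945 mL ÷ 10000 µg/mL = 1.351 mL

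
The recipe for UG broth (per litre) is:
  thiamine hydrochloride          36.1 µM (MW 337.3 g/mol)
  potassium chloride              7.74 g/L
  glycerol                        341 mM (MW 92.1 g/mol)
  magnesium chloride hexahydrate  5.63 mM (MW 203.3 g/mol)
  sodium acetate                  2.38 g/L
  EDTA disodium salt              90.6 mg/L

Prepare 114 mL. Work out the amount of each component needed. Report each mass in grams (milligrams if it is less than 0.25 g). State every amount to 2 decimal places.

thiamine hydrochloride 1.39 mg; potassium chloride 0.88 g; glycerol 3.58 g; magnesium chloride hexahydrate 130.48 mg; sodium acetate 0.27 g; EDTA disodium salt 10.33 mg

Target volume = 114 mL = 0.114 L.
thiamine hydrochloride: 36.1 µmol/L × 337.3 g/mol × 0.114 L ÷ 1000 = 1.39 mg
potassium chloride: 7.74 g/L × 0.114 L = 0.88 g
glycerol: 341 mmol/L × 92.1 g/mol × 0.114 L ÷ 1000 = 3.58 g
magnesium chloride hexahydrate: 5.63 mmol/L × 203.3 mg/mmol × 0.114 L = 130.48 mg
sodium acetate: 2.38 g/L × 0.114 L = 0.27 g
EDTA disodium salt: 90.6 mg/L × 0.114 L = 10.33 mg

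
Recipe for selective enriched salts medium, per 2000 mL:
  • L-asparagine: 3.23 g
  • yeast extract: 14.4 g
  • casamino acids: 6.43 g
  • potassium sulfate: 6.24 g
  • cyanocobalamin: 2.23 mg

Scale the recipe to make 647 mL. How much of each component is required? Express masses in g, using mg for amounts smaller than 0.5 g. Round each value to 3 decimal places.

L-asparagine 1.045 g; yeast extract 4.658 g; casamino acids 2.080 g; potassium sulfate 2.019 g; cyanocobalamin 0.721 mg

Scale factor = 647 mL / 2000 mL = 0.3235.
L-asparagine: 3.23 g × (647 mL / 2000 mL) = 1.045 g
yeast extract: 14.4 g × (647 mL / 2000 mL) = 4.658 g
casamino acids: 6.43 g × (647 mL / 2000 mL) = 2.080 g
potassium sulfate: 6.24 g × (647 mL / 2000 mL) = 2.019 g
cyanocobalamin: 2.23 mg × (647 mL / 2000 mL) = 0.721 mg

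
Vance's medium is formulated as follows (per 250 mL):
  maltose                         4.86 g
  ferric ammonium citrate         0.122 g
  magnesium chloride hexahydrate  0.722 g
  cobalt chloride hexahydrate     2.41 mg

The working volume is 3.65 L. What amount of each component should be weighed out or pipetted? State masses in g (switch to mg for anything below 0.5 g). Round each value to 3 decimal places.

Scale factor = 3650 mL / 250 mL = 14.6.
maltose: 4.86 g × (3650 mL / 250 mL) = 70.956 g
ferric ammonium citrate: 0.122 g × (3650 mL / 250 mL) = 1.781 g
magnesium chloride hexahydrate: 0.722 g × (3650 mL / 250 mL) = 10.541 g
cobalt chloride hexahydrate: 2.41 mg × (3650 mL / 250 mL) = 35.186 mg

maltose 70.956 g; ferric ammonium citrate 1.781 g; magnesium chloride hexahydrate 10.541 g; cobalt chloride hexahydrate 35.186 mg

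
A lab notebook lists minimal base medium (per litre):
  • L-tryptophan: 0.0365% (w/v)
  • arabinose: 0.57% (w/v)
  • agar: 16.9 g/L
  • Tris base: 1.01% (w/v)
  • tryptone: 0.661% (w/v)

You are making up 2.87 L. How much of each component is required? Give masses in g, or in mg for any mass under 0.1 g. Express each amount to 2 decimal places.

L-tryptophan 1.05 g; arabinose 16.36 g; agar 48.50 g; Tris base 28.99 g; tryptone 18.97 g

Working volume: 2.87 L.
L-tryptophan: 0.0365 g per 100 mL × 2870 mL ÷ 100 = 1.05 g
arabinose: 0.57% w/v = 5.7 g/L → 5.7 × 2.87 L = 16.36 g
agar: 16.9 g/L × 2.87 L = 48.50 g
Tris base: 1.01% w/v = 10.1 g/L → 10.1 × 2.87 L = 28.99 g
tryptone: 0.661% w/v = 6.61 g/L → 6.61 × 2.87 L = 18.97 g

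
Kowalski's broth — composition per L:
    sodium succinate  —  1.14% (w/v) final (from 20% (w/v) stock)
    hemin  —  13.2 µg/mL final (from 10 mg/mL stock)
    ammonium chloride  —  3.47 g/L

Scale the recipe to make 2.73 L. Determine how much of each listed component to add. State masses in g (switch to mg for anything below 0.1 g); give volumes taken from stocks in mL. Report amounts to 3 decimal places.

Scale factor relative to 1 L: 2.73.
sodium succinate: C1V1 = C2V2 → 1.14% ÷ 20% × 2730 mL = 155.610 mL
hemin: C1V1 = C2V2 → 13.2 µg/mL × 2730 mL ÷ 10000 µg/mL = 3.604 mL
ammonium chloride: 3.47 g/L × 2.73 L = 9.473 g

sodium succinate 155.610 mL; hemin 3.604 mL; ammonium chloride 9.473 g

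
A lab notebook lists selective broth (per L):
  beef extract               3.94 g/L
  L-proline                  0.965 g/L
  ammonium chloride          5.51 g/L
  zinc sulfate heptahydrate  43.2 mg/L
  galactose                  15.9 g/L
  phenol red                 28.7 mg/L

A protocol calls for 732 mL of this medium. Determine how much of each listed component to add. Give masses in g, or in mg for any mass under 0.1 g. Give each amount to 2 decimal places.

Working volume: 732 mL = 0.732 L.
beef extract: 3.94 g/L × 0.732 L = 2.88 g
L-proline: 0.965 g/L × 0.732 L = 0.71 g
ammonium chloride: 5.51 g/L × 0.732 L = 4.03 g
zinc sulfate heptahydrate: 43.2 mg/L × 0.732 L = 31.62 mg
galactose: 15.9 g/L × 0.732 L = 11.64 g
phenol red: 28.7 mg/L × 0.732 L = 21.01 mg

beef extract 2.88 g; L-proline 0.71 g; ammonium chloride 4.03 g; zinc sulfate heptahydrate 31.62 mg; galactose 11.64 g; phenol red 21.01 mg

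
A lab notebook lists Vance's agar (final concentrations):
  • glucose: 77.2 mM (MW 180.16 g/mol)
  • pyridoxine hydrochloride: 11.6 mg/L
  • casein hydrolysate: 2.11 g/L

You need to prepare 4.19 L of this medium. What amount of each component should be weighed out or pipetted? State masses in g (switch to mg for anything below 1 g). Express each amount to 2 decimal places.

glucose 58.28 g; pyridoxine hydrochloride 48.60 mg; casein hydrolysate 8.84 g

Scale factor relative to 1 L: 4.19.
glucose: 77.2 mmol/L × 180.16 g/mol × 4.19 L ÷ 1000 = 58.28 g
pyridoxine hydrochloride: 11.6 mg/L × 4.19 L = 48.60 mg
casein hydrolysate: 2.11 g/L × 4.19 L = 8.84 g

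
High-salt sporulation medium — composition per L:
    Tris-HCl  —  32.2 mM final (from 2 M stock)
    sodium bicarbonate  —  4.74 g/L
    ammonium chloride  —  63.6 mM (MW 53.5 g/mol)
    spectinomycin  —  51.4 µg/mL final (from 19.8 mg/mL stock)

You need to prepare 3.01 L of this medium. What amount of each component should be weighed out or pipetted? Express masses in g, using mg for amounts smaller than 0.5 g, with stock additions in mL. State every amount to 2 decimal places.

Working volume: 3.01 L.
Tris-HCl: V = C2·V2/C1 = 32.2 mM × 3010 mL ÷ 2000 mM = 48.46 mL
sodium bicarbonate: 4.74 g/L × 3.01 L = 14.27 g
ammonium chloride: 63.6 mmol/L × 53.5 g/mol × 3.01 L ÷ 1000 = 10.24 g
spectinomycin: V = C2·V2/C1 = 51.4 µg/mL × 3010 mL ÷ 19800 µg/mL = 7.81 mL

Tris-HCl 48.46 mL; sodium bicarbonate 14.27 g; ammonium chloride 10.24 g; spectinomycin 7.81 mL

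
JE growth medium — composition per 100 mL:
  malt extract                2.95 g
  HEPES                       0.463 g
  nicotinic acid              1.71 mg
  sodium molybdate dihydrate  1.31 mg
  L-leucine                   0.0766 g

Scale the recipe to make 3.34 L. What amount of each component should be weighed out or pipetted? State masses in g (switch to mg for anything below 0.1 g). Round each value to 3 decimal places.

malt extract 98.530 g; HEPES 15.464 g; nicotinic acid 57.114 mg; sodium molybdate dihydrate 43.754 mg; L-leucine 2.558 g

Scale factor = 3340 mL / 100 mL = 33.4.
malt extract: 2.95 g × (3340 mL / 100 mL) = 98.530 g
HEPES: 0.463 g × (3340 mL / 100 mL) = 15.464 g
nicotinic acid: 1.71 mg × (3340 mL / 100 mL) = 57.114 mg
sodium molybdate dihydrate: 1.31 mg × (3340 mL / 100 mL) = 43.754 mg
L-leucine: 0.0766 g × (3340 mL / 100 mL) = 2.558 g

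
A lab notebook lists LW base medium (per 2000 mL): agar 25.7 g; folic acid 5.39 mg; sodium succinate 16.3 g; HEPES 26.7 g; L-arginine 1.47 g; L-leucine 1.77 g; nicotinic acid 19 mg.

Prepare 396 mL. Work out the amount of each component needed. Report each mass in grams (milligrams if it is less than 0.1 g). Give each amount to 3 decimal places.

agar 5.089 g; folic acid 1.067 mg; sodium succinate 3.227 g; HEPES 5.287 g; L-arginine 0.291 g; L-leucine 0.350 g; nicotinic acid 3.762 mg

Scale factor = 396 mL / 2000 mL = 0.198.
agar: 25.7 g × (396 mL / 2000 mL) = 5.089 g
folic acid: 5.39 mg × (396 mL / 2000 mL) = 1.067 mg
sodium succinate: 16.3 g × (396 mL / 2000 mL) = 3.227 g
HEPES: 26.7 g × (396 mL / 2000 mL) = 5.287 g
L-arginine: 1.47 g × (396 mL / 2000 mL) = 0.291 g
L-leucine: 1.77 g × (396 mL / 2000 mL) = 0.350 g
nicotinic acid: 19 mg × (396 mL / 2000 mL) = 3.762 mg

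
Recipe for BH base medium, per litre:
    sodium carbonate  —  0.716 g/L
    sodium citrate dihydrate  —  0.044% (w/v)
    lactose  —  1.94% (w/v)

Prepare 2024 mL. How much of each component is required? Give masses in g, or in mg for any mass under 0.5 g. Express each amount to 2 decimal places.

sodium carbonate 1.45 g; sodium citrate dihydrate 0.89 g; lactose 39.27 g

Working volume: 2024 mL = 2.024 L.
sodium carbonate: 0.716 g/L × 2.024 L = 1.45 g
sodium citrate dihydrate: 0.044 g per 100 mL × 2024 mL ÷ 100 = 0.89 g
lactose: 1.94 g per 100 mL × 2024 mL ÷ 100 = 39.27 g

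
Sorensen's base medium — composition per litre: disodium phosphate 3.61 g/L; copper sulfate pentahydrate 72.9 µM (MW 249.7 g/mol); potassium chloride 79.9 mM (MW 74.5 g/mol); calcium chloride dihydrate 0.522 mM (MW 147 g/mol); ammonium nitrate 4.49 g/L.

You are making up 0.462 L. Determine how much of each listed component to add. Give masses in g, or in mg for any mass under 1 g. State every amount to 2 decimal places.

Working volume: 0.462 L.
disodium phosphate: 3.61 g/L × 0.462 L = 1.67 g
copper sulfate pentahydrate: 72.9 µmol/L × 249.7 g/mol × 0.462 L ÷ 1000 = 8.41 mg
potassium chloride: 79.9 mmol/L × 74.5 g/mol × 0.462 L ÷ 1000 = 2.75 g
calcium chloride dihydrate: 0.522 mmol/L × 147 mg/mmol × 0.462 L = 35.45 mg
ammonium nitrate: 4.49 g/L × 0.462 L = 2.07 g

disodium phosphate 1.67 g; copper sulfate pentahydrate 8.41 mg; potassium chloride 2.75 g; calcium chloride dihydrate 35.45 mg; ammonium nitrate 2.07 g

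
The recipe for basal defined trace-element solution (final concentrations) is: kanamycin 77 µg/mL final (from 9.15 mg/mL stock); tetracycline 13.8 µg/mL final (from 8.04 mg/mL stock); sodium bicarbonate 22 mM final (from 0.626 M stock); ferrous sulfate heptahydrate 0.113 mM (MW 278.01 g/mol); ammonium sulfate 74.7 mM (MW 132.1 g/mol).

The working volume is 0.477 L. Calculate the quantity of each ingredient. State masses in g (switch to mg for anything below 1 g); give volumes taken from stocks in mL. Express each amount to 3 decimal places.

Working volume: 0.477 L.
kanamycin: C1V1 = C2V2 → 77 µg/mL × 477 mL ÷ 9150 µg/mL = 4.014 mL
tetracycline: C1V1 = C2V2 → 13.8 µg/mL × 477 mL ÷ 8040 µg/mL = 0.819 mL
sodium bicarbonate: C1V1 = C2V2 → 22 mM × 477 mL ÷ 626 mM = 16.764 mL
ferrous sulfate heptahydrate: 0.113 mmol/L × 278.01 mg/mmol × 0.477 L = 14.985 mg
ammonium sulfate: 74.7 mmol/L × 132.1 g/mol × 0.477 L ÷ 1000 = 4.707 g

kanamycin 4.014 mL; tetracycline 0.819 mL; sodium bicarbonate 16.764 mL; ferrous sulfate heptahydrate 14.985 mg; ammonium sulfate 4.707 g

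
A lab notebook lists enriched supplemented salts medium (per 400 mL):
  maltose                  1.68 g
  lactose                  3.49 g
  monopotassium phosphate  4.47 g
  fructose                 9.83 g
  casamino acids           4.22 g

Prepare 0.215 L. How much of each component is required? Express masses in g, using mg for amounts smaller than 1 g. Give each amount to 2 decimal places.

maltose 903.00 mg; lactose 1.88 g; monopotassium phosphate 2.40 g; fructose 5.28 g; casamino acids 2.27 g

Ratio of target to recipe volume: 215 / 400 = 0.5375.
maltose: 1.68 g × (215 mL / 400 mL) = 0.903 g = 903.00 mg
lactose: 3.49 g × (215 mL / 400 mL) = 1.88 g
monopotassium phosphate: 4.47 g × (215 mL / 400 mL) = 2.40 g
fructose: 9.83 g × (215 mL / 400 mL) = 5.28 g
casamino acids: 4.22 g × (215 mL / 400 mL) = 2.27 g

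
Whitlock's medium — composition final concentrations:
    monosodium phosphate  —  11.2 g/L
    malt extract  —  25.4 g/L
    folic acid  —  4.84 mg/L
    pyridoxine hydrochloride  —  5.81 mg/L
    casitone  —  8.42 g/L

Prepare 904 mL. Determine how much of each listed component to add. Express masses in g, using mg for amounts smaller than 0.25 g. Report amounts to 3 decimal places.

monosodium phosphate 10.125 g; malt extract 22.962 g; folic acid 4.375 mg; pyridoxine hydrochloride 5.252 mg; casitone 7.612 g

Working volume: 904 mL = 0.904 L.
monosodium phosphate: 11.2 g/L × 0.904 L = 10.125 g
malt extract: 25.4 g/L × 0.904 L = 22.962 g
folic acid: 4.84 mg/L × 0.904 L = 4.375 mg
pyridoxine hydrochloride: 5.81 mg/L × 0.904 L = 5.252 mg
casitone: 8.42 g/L × 0.904 L = 7.612 g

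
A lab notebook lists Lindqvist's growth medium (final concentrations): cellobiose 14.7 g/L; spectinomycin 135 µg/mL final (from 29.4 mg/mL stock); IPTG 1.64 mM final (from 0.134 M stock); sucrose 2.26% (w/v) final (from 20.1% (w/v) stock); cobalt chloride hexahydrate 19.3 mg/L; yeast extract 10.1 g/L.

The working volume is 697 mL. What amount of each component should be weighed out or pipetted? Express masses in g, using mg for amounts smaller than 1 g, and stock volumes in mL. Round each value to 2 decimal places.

cellobiose 10.25 g; spectinomycin 3.20 mL; IPTG 8.53 mL; sucrose 78.37 mL; cobalt chloride hexahydrate 13.45 mg; yeast extract 7.04 g

Scale factor relative to 1 L: 0.697.
cellobiose: 14.7 g/L × 0.697 L = 10.25 g
spectinomycin: V = C2·V2/C1 = 135 µg/mL × 697 mL ÷ 29400 µg/mL = 3.20 mL
IPTG: V = C2·V2/C1 = 1.64 mM × 697 mL ÷ 134 mM = 8.53 mL
sucrose: C1V1 = C2V2 → 2.26% ÷ 20.1% × 697 mL = 78.37 mL
cobalt chloride hexahydrate: 19.3 mg/L × 0.697 L = 13.45 mg
yeast extract: 10.1 g/L × 0.697 L = 7.04 g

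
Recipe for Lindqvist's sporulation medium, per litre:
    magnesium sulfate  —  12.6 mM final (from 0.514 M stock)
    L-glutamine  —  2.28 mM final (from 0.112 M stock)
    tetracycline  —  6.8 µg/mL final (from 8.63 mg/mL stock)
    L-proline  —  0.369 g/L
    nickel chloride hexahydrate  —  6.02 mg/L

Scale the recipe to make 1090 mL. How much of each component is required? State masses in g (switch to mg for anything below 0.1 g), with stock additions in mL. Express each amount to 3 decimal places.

magnesium sulfate 26.720 mL; L-glutamine 22.189 mL; tetracycline 0.859 mL; L-proline 0.402 g; nickel chloride hexahydrate 6.562 mg

Working volume: 1090 mL = 1.09 L.
magnesium sulfate: dilute stock: 12.6 mM × 1090 mL ÷ 514 mM = 26.720 mL
L-glutamine: dilute stock: 2.28 mM × 1090 mL ÷ 112 mM = 22.189 mL
tetracycline: dilute stock: 6.8 µg/mL × 1090 mL ÷ 8630 µg/mL = 0.859 mL
L-proline: 0.369 g/L × 1.09 L = 0.402 g
nickel chloride hexahydrate: 6.02 mg/L × 1.09 L = 6.562 mg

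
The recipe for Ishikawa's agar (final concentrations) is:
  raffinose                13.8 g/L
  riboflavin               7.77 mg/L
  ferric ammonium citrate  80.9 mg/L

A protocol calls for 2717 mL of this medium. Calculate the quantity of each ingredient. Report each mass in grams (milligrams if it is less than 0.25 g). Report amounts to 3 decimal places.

Working volume: 2717 mL = 2.717 L.
raffinose: 13.8 g/L × 2.717 L = 37.495 g
riboflavin: 7.77 mg/L × 2.717 L = 21.111 mg
ferric ammonium citrate: 80.9 mg/L × 2.717 L = 219.805 mg

raffinose 37.495 g; riboflavin 21.111 mg; ferric ammonium citrate 219.805 mg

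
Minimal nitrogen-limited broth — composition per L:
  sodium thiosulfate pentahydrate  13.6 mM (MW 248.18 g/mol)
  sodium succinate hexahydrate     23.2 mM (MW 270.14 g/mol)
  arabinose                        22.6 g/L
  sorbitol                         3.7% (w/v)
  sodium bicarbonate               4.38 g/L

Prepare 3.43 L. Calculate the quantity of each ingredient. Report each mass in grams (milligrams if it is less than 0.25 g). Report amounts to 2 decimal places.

sodium thiosulfate pentahydrate 11.58 g; sodium succinate hexahydrate 21.50 g; arabinose 77.52 g; sorbitol 126.91 g; sodium bicarbonate 15.02 g

Working volume: 3.43 L.
sodium thiosulfate pentahydrate: 13.6 mmol/L × 248.18 g/mol × 3.43 L ÷ 1000 = 11.58 g
sodium succinate hexahydrate: 23.2 mmol/L × 270.14 g/mol × 3.43 L ÷ 1000 = 21.50 g
arabinose: 22.6 g/L × 3.43 L = 77.52 g
sorbitol: 3.7 g per 100 mL × 3430 mL ÷ 100 = 126.91 g
sodium bicarbonate: 4.38 g/L × 3.43 L = 15.02 g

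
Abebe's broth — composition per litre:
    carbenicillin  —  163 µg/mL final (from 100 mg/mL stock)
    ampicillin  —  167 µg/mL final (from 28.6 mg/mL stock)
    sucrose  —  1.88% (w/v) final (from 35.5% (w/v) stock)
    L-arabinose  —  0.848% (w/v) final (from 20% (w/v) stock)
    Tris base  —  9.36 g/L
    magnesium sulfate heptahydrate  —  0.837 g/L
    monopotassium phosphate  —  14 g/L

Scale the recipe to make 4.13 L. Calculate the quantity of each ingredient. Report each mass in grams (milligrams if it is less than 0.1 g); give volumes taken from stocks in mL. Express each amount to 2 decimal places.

Working volume: 4.13 L.
carbenicillin: C1V1 = C2V2 → 163 µg/mL × 4130 mL ÷ 100000 µg/mL = 6.73 mL
ampicillin: dilute stock: 167 µg/mL × 4130 mL ÷ 28600 µg/mL = 24.12 mL
sucrose: C1V1 = C2V2 → 1.88% ÷ 35.5% × 4130 mL = 218.72 mL
L-arabinose: C1V1 = C2V2 → 0.848% ÷ 20% × 4130 mL = 175.11 mL
Tris base: 9.36 g/L × 4.13 L = 38.66 g
magnesium sulfate heptahydrate: 0.837 g/L × 4.13 L = 3.46 g
monopotassium phosphate: 14 g/L × 4.13 L = 57.82 g

carbenicillin 6.73 mL; ampicillin 24.12 mL; sucrose 218.72 mL; L-arabinose 175.11 mL; Tris base 38.66 g; magnesium sulfate heptahydrate 3.46 g; monopotassium phosphate 57.82 g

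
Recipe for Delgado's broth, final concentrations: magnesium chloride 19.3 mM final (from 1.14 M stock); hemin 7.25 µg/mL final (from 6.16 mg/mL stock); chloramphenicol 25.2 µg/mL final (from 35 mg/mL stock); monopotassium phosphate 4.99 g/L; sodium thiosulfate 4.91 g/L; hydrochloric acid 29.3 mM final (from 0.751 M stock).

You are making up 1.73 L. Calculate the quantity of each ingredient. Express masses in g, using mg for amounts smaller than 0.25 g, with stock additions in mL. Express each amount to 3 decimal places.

magnesium chloride 29.289 mL; hemin 2.036 mL; chloramphenicol 1.246 mL; monopotassium phosphate 8.633 g; sodium thiosulfate 8.494 g; hydrochloric acid 67.495 mL

Scale factor relative to 1 L: 1.73.
magnesium chloride: C1V1 = C2V2 → 19.3 mM × 1730 mL ÷ 1140 mM = 29.289 mL
hemin: V = C2·V2/C1 = 7.25 µg/mL × 1730 mL ÷ 6160 µg/mL = 2.036 mL
chloramphenicol: C1V1 = C2V2 → 25.2 µg/mL × 1730 mL ÷ 35000 µg/mL = 1.246 mL
monopotassium phosphate: 4.99 g/L × 1.73 L = 8.633 g
sodium thiosulfate: 4.91 g/L × 1.73 L = 8.494 g
hydrochloric acid: C1V1 = C2V2 → 29.3 mM × 1730 mL ÷ 751 mM = 67.495 mL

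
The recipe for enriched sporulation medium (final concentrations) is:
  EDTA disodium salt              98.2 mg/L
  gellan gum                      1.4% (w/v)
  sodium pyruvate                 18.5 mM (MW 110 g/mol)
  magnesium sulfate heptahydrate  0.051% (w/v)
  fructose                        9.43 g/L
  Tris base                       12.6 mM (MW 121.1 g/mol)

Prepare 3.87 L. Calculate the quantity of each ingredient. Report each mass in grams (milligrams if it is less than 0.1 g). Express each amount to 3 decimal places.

EDTA disodium salt 0.380 g; gellan gum 54.180 g; sodium pyruvate 7.875 g; magnesium sulfate heptahydrate 1.974 g; fructose 36.494 g; Tris base 5.905 g

Working volume: 3.87 L.
EDTA disodium salt: 98.2 mg/L × 3.87 L = 380.034 mg = 0.380 g
gellan gum: 1.4 g per 100 mL × 3870 mL ÷ 100 = 54.180 g
sodium pyruvate: 18.5 mmol/L × 110 g/mol × 3.87 L ÷ 1000 = 7.875 g
magnesium sulfate heptahydrate: 0.051 g per 100 mL × 3870 mL ÷ 100 = 1.974 g
fructose: 9.43 g/L × 3.87 L = 36.494 g
Tris base: 12.6 mmol/L × 121.1 g/mol × 3.87 L ÷ 1000 = 5.905 g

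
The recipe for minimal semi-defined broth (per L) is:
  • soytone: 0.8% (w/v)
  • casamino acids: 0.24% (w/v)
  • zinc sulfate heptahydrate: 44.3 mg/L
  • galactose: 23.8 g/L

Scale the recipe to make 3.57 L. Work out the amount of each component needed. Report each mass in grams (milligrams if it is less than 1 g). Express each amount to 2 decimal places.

Scale factor relative to 1 L: 3.57.
soytone: 0.8 g per 100 mL × 3570 mL ÷ 100 = 28.56 g
casamino acids: 0.24 g per 100 mL × 3570 mL ÷ 100 = 8.57 g
zinc sulfate heptahydrate: 44.3 mg/L × 3.57 L = 158.15 mg
galactose: 23.8 g/L × 3.57 L = 84.97 g

soytone 28.56 g; casamino acids 8.57 g; zinc sulfate heptahydrate 158.15 mg; galactose 84.97 g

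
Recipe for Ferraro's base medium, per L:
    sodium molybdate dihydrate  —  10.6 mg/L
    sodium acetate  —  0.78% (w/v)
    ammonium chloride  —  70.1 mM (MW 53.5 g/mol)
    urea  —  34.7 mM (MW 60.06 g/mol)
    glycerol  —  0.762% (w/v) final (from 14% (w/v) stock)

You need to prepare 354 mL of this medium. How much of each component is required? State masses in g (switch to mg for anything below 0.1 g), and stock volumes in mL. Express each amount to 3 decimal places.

sodium molybdate dihydrate 3.752 mg; sodium acetate 2.761 g; ammonium chloride 1.328 g; urea 0.738 g; glycerol 19.268 mL

Working volume: 354 mL = 0.354 L.
sodium molybdate dihydrate: 10.6 mg/L × 0.354 L = 3.752 mg
sodium acetate: 0.78 g per 100 mL × 354 mL ÷ 100 = 2.761 g
ammonium chloride: 70.1 mmol/L × 53.5 g/mol × 0.354 L ÷ 1000 = 1.328 g
urea: 34.7 mmol/L × 60.06 g/mol × 0.354 L ÷ 1000 = 0.738 g
glycerol: dilute stock: 0.762% ÷ 14% × 354 mL = 19.268 mL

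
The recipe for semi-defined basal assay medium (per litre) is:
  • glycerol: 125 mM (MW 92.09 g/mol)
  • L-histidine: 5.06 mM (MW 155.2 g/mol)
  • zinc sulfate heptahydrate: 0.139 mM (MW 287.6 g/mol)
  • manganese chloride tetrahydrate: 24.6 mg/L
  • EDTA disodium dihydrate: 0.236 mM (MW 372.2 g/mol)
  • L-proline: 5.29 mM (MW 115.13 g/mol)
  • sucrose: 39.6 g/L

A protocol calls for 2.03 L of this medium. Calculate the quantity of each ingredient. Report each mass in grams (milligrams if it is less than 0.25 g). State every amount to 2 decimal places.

Scale factor relative to 1 L: 2.03.
glycerol: 125 mmol/L × 92.09 g/mol × 2.03 L ÷ 1000 = 23.37 g
L-histidine: 5.06 mmol/L × 155.2 g/mol × 2.03 L ÷ 1000 = 1.59 g
zinc sulfate heptahydrate: 0.139 mmol/L × 287.6 mg/mmol × 2.03 L = 81.15 mg
manganese chloride tetrahydrate: 24.6 mg/L × 2.03 L = 49.94 mg
EDTA disodium dihydrate: 0.236 mmol/L × 372.2 mg/mmol × 2.03 L = 178.31 mg
L-proline: 5.29 mmol/L × 115.13 g/mol × 2.03 L ÷ 1000 = 1.24 g
sucrose: 39.6 g/L × 2.03 L = 80.39 g

glycerol 23.37 g; L-histidine 1.59 g; zinc sulfate heptahydrate 81.15 mg; manganese chloride tetrahydrate 49.94 mg; EDTA disodium dihydrate 178.31 mg; L-proline 1.24 g; sucrose 80.39 g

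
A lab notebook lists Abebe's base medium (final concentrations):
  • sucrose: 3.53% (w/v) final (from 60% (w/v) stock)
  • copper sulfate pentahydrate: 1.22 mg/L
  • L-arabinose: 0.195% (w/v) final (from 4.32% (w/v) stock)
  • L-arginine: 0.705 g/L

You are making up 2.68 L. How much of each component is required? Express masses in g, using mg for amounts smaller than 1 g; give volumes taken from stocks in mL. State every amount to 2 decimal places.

Working volume: 2.68 L.
sucrose: C1V1 = C2V2 → 3.53% ÷ 60% × 2680 mL = 157.67 mL
copper sulfate pentahydrate: 1.22 mg/L × 2.68 L = 3.27 mg
L-arabinose: V = C2·V2/C1 = 0.195% ÷ 4.32% × 2680 mL = 120.97 mL
L-arginine: 0.705 g/L × 2.68 L = 1.89 g

sucrose 157.67 mL; copper sulfate pentahydrate 3.27 mg; L-arabinose 120.97 mL; L-arginine 1.89 g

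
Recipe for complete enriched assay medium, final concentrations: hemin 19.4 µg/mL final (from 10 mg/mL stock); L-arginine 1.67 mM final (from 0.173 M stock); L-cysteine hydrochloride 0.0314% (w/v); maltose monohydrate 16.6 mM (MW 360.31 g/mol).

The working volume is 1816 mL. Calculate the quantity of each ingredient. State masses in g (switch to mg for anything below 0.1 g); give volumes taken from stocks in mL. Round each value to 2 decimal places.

Scale factor relative to 1 L: 1.816.
hemin: V = C2·V2/C1 = 19.4 µg/mL × 1816 mL ÷ 10000 µg/mL = 3.52 mL
L-arginine: dilute stock: 1.67 mM × 1816 mL ÷ 173 mM = 17.53 mL
L-cysteine hydrochloride: 0.0314 g per 100 mL × 1816 mL ÷ 100 = 0.57 g
maltose monohydrate: 16.6 mmol/L × 360.31 g/mol × 1.816 L ÷ 1000 = 10.86 g

hemin 3.52 mL; L-arginine 17.53 mL; L-cysteine hydrochloride 0.57 g; maltose monohydrate 10.86 g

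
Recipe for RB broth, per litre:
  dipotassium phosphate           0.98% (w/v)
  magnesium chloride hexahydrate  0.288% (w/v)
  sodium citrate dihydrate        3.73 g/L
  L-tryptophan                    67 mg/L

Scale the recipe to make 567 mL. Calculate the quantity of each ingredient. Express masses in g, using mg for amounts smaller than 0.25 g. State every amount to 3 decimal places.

dipotassium phosphate 5.557 g; magnesium chloride hexahydrate 1.633 g; sodium citrate dihydrate 2.115 g; L-tryptophan 37.989 mg

Target volume = 567 mL = 0.567 L.
dipotassium phosphate: 0.98 g per 100 mL × 567 mL ÷ 100 = 5.557 g
magnesium chloride hexahydrate: 0.288 g per 100 mL × 567 mL ÷ 100 = 1.633 g
sodium citrate dihydrate: 3.73 g/L × 0.567 L = 2.115 g
L-tryptophan: 67 mg/L × 0.567 L = 37.989 mg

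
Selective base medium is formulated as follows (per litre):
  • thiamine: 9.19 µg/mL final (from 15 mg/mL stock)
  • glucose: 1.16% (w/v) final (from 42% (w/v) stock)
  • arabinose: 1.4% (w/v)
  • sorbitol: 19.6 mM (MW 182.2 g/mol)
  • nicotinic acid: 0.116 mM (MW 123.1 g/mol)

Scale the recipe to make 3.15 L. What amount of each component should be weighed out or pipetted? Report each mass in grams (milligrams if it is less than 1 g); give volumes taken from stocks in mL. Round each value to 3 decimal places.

Working volume: 3.15 L.
thiamine: dilute stock: 9.19 µg/mL × 3150 mL ÷ 15000 µg/mL = 1.930 mL
glucose: V = C2·V2/C1 = 1.16% ÷ 42% × 3150 mL = 87.000 mL
arabinose: 1.4% w/v = 14 g/L → 14 × 3.15 L = 44.100 g
sorbitol: 19.6 mmol/L × 182.2 g/mol × 3.15 L ÷ 1000 = 11.249 g
nicotinic acid: 0.116 mmol/L × 123.1 mg/mmol × 3.15 L = 44.981 mg

thiamine 1.930 mL; glucose 87.000 mL; arabinose 44.100 g; sorbitol 11.249 g; nicotinic acid 44.981 mg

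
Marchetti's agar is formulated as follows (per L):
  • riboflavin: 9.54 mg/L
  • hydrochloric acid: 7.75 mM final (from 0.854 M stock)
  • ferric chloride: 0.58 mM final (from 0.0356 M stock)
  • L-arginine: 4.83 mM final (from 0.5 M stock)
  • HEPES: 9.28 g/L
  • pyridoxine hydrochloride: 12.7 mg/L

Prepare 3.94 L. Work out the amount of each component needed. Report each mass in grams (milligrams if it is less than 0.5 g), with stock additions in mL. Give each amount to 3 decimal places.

riboflavin 37.588 mg; hydrochloric acid 35.755 mL; ferric chloride 64.191 mL; L-arginine 38.060 mL; HEPES 36.563 g; pyridoxine hydrochloride 50.038 mg

Working volume: 3.94 L.
riboflavin: 9.54 mg/L × 3.94 L = 37.588 mg
hydrochloric acid: dilute stock: 7.75 mM × 3940 mL ÷ 854 mM = 35.755 mL
ferric chloride: V = C2·V2/C1 = 0.58 mM × 3940 mL ÷ 35.6 mM = 64.191 mL
L-arginine: dilute stock: 4.83 mM × 3940 mL ÷ 500 mM = 38.060 mL
HEPES: 9.28 g/L × 3.94 L = 36.563 g
pyridoxine hydrochloride: 12.7 mg/L × 3.94 L = 50.038 mg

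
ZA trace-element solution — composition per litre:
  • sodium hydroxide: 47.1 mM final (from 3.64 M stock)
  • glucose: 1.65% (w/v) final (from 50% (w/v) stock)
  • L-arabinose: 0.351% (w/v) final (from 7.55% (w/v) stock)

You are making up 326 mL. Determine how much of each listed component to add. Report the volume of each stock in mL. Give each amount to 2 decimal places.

sodium hydroxide 4.22 mL; glucose 10.76 mL; L-arabinose 15.16 mL

Working volume: 326 mL = 0.326 L.
sodium hydroxide: V = C2·V2/C1 = 47.1 mM × 326 mL ÷ 3640 mM = 4.22 mL
glucose: dilute stock: 1.65% ÷ 50% × 326 mL = 10.76 mL
L-arabinose: dilute stock: 0.351% ÷ 7.55% × 326 mL = 15.16 mL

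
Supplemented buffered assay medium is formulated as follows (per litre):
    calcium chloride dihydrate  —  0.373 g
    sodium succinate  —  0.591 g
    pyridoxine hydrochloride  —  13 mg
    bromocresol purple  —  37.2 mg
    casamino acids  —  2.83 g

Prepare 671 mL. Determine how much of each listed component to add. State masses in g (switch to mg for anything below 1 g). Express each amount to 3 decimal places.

calcium chloride dihydrate 250.283 mg; sodium succinate 396.561 mg; pyridoxine hydrochloride 8.723 mg; bromocresol purple 24.961 mg; casamino acids 1.899 g

Ratio of target to recipe volume: 671 / 1000 = 0.671.
calcium chloride dihydrate: 0.373 g × (671 mL / 1000 mL) = 0.250283 g = 250.283 mg
sodium succinate: 0.591 g × (671 mL / 1000 mL) = 0.396561 g = 396.561 mg
pyridoxine hydrochloride: 13 mg × (671 mL / 1000 mL) = 8.723 mg
bromocresol purple: 37.2 mg × (671 mL / 1000 mL) = 24.961 mg
casamino acids: 2.83 g × (671 mL / 1000 mL) = 1.899 g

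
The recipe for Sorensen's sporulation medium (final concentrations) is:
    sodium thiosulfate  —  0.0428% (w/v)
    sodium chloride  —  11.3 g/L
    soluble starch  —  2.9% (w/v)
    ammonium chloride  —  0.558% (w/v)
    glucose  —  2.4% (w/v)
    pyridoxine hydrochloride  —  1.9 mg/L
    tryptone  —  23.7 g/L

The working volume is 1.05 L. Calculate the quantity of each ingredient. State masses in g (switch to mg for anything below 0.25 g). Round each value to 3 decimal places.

Scale factor relative to 1 L: 1.05.
sodium thiosulfate: 0.0428 g per 100 mL × 1050 mL ÷ 100 = 0.449 g
sodium chloride: 11.3 g/L × 1.05 L = 11.865 g
soluble starch: 2.9% w/v = 29 g/L → 29 × 1.05 L = 30.450 g
ammonium chloride: 0.558 g per 100 mL × 1050 mL ÷ 100 = 5.859 g
glucose: 2.4% w/v = 24 g/L → 24 × 1.05 L = 25.200 g
pyridoxine hydrochloride: 1.9 mg/L × 1.05 L = 1.995 mg
tryptone: 23.7 g/L × 1.05 L = 24.885 g

sodium thiosulfate 0.449 g; sodium chloride 11.865 g; soluble starch 30.450 g; ammonium chloride 5.859 g; glucose 25.200 g; pyridoxine hydrochloride 1.995 mg; tryptone 24.885 g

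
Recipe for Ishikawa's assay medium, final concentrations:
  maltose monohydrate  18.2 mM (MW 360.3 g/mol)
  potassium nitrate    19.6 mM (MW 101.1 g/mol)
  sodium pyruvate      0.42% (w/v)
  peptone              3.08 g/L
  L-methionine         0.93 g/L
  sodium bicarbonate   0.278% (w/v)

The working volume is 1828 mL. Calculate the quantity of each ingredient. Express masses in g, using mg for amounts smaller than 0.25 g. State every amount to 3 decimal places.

Scale factor relative to 1 L: 1.828.
maltose monohydrate: 18.2 mmol/L × 360.3 g/mol × 1.828 L ÷ 1000 = 11.987 g
potassium nitrate: 19.6 mmol/L × 101.1 g/mol × 1.828 L ÷ 1000 = 3.622 g
sodium pyruvate: 0.42 g per 100 mL × 1828 mL ÷ 100 = 7.678 g
peptone: 3.08 g/L × 1.828 L = 5.630 g
L-methionine: 0.93 g/L × 1.828 L = 1.700 g
sodium bicarbonate: 0.278% w/v = 2.78 g/L → 2.78 × 1.828 L = 5.082 g

maltose monohydrate 11.987 g; potassium nitrate 3.622 g; sodium pyruvate 7.678 g; peptone 5.630 g; L-methionine 1.700 g; sodium bicarbonate 5.082 g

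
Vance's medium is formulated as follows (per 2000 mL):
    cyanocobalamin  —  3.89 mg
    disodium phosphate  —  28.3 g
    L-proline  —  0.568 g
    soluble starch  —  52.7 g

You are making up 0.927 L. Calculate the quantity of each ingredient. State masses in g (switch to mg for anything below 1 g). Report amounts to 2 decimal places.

cyanocobalamin 1.80 mg; disodium phosphate 13.12 g; L-proline 263.27 mg; soluble starch 24.43 g

Ratio of target to recipe volume: 927 / 2000 = 0.4635.
cyanocobalamin: 3.89 mg × (927 mL / 2000 mL) = 1.80 mg
disodium phosphate: 28.3 g × (927 mL / 2000 mL) = 13.12 g
L-proline: 0.568 g × (927 mL / 2000 mL) = 0.263268 g = 263.27 mg
soluble starch: 52.7 g × (927 mL / 2000 mL) = 24.43 g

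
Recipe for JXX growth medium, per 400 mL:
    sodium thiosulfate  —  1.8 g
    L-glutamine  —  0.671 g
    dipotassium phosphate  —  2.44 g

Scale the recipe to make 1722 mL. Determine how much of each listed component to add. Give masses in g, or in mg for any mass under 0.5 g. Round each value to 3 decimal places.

sodium thiosulfate 7.749 g; L-glutamine 2.889 g; dipotassium phosphate 10.504 g

Ratio of target to recipe volume: 1722 / 400 = 4.305.
sodium thiosulfate: 1.8 g × (1722 mL / 400 mL) = 7.749 g
L-glutamine: 0.671 g × (1722 mL / 400 mL) = 2.889 g
dipotassium phosphate: 2.44 g × (1722 mL / 400 mL) = 10.504 g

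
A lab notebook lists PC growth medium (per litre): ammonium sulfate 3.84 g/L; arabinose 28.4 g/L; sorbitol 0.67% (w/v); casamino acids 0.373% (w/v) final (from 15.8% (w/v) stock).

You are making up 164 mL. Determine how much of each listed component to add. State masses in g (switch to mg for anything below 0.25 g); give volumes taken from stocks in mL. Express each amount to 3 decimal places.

Working volume: 164 mL = 0.164 L.
ammonium sulfate: 3.84 g/L × 0.164 L = 0.630 g
arabinose: 28.4 g/L × 0.164 L = 4.658 g
sorbitol: 0.67% w/v = 6.7 g/L → 6.7 × 0.164 L = 1.099 g
casamino acids: C1V1 = C2V2 → 0.373% ÷ 15.8% × 164 mL = 3.872 mL

ammonium sulfate 0.630 g; arabinose 4.658 g; sorbitol 1.099 g; casamino acids 3.872 mL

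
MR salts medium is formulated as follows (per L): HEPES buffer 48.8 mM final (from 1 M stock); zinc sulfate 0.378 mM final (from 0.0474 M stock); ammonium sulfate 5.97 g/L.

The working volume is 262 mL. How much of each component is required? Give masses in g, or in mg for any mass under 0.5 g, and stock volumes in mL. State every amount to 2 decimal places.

HEPES buffer 12.79 mL; zinc sulfate 2.09 mL; ammonium sulfate 1.56 g

Target volume = 262 mL = 0.262 L.
HEPES buffer: C1V1 = C2V2 → 48.8 mM × 262 mL ÷ 1000 mM = 12.79 mL
zinc sulfate: V = C2·V2/C1 = 0.378 mM × 262 mL ÷ 47.4 mM = 2.09 mL
ammonium sulfate: 5.97 g/L × 0.262 L = 1.56 g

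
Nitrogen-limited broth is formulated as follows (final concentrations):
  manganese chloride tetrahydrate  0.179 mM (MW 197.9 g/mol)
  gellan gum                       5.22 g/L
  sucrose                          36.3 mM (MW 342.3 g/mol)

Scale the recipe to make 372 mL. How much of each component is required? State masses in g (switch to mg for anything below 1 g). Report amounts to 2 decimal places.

Scale factor relative to 1 L: 0.372.
manganese chloride tetrahydrate: 0.179 mmol/L × 197.9 mg/mmol × 0.372 L = 13.18 mg
gellan gum: 5.22 g/L × 0.372 L = 1.94 g
sucrose: 36.3 mmol/L × 342.3 g/mol × 0.372 L ÷ 1000 = 4.62 g

manganese chloride tetrahydrate 13.18 mg; gellan gum 1.94 g; sucrose 4.62 g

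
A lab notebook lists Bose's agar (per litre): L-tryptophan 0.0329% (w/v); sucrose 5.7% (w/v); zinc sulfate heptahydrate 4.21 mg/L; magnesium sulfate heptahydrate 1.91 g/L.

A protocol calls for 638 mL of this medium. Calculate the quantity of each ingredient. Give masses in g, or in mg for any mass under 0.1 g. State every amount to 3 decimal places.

L-tryptophan 0.210 g; sucrose 36.366 g; zinc sulfate heptahydrate 2.686 mg; magnesium sulfate heptahydrate 1.219 g

Working volume: 638 mL = 0.638 L.
L-tryptophan: 0.0329 g per 100 mL × 638 mL ÷ 100 = 0.210 g
sucrose: 5.7 g per 100 mL × 638 mL ÷ 100 = 36.366 g
zinc sulfate heptahydrate: 4.21 mg/L × 0.638 L = 2.686 mg
magnesium sulfate heptahydrate: 1.91 g/L × 0.638 L = 1.219 g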